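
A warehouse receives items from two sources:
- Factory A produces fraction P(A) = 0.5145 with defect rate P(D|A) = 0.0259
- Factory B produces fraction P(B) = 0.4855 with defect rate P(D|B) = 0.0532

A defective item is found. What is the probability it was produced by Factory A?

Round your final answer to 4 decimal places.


Let A = from Factory A, D = defective

Given:
- P(A) = 0.5145, P(B) = 0.4855
- P(D|A) = 0.0259, P(D|B) = 0.0532

Step 1: Find P(D)
P(D) = P(D|A)P(A) + P(D|B)P(B)
     = 0.0259 × 0.5145 + 0.0532 × 0.4855
     = 0.01332555 + 0.02582860
     = 0.03915415

Step 2: Apply Bayes' theorem
P(A|D) = P(D|A)P(A) / P(D)
       = 0.01332555 / 0.03915415
       = 0.3403


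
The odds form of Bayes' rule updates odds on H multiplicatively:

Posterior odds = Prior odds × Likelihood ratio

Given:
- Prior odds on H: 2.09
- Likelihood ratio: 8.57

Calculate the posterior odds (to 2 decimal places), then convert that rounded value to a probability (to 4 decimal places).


Step 1: Calculate posterior odds
Posterior odds = Prior odds × LR
               = 2.09 × 8.57
               = 17.91

Step 2: Convert to probability
P(H|E) = Posterior odds / (1 + Posterior odds)
       = 17.91 / (1 + 17.91)
       = 17.91 / 18.91
       = 0.9471

The evidence increased P(H) from 0.6764 to 0.9471.


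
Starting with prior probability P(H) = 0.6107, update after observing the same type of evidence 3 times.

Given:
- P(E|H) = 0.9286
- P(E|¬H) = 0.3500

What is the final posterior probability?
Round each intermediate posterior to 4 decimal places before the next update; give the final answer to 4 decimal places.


Sequential Bayesian updating:

Initial prior: P(H) = 0.6107

Update 1:
  P(E) = 0.9286 × 0.6107 + 0.3500 × 0.3893 = 0.56709602 + 0.13625500 = 0.70335102
  P(H|E) = 0.56709602 / 0.70335102 = 0.8063

Update 2:
  P(E) = 0.9286 × 0.8063 + 0.3500 × 0.1937 = 0.74873018 + 0.06779500 = 0.81652518
  P(H|E) = 0.74873018 / 0.81652518 = 0.9170

Update 3:
  P(E) = 0.9286 × 0.9170 + 0.3500 × 0.0830 = 0.85152620 + 0.02905000 = 0.88057620
  P(H|E) = 0.85152620 / 0.88057620 = 0.9670

Final posterior: 0.9670


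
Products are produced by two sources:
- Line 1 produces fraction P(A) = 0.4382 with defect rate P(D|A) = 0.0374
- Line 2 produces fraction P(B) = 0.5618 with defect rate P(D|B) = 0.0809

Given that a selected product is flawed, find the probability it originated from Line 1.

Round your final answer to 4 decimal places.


Let A = from Line 1, D = flawed

Given:
- P(A) = 0.4382, P(B) = 0.5618
- P(D|A) = 0.0374, P(D|B) = 0.0809

Step 1: Find P(D)
P(D) = P(D|A)P(A) + P(D|B)P(B)
     = 0.0374 × 0.4382 + 0.0809 × 0.5618
     = 0.01638868 + 0.04544962
     = 0.06183830

Step 2: Apply Bayes' theorem
P(A|D) = P(D|A)P(A) / P(D)
       = 0.01638868 / 0.06183830
       = 0.2650


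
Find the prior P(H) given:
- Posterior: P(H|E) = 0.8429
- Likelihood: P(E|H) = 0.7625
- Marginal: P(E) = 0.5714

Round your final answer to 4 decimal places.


From Bayes' theorem: P(H|E) = P(E|H) × P(H) / P(E)

Rearranging for P(H):
P(H) = P(H|E) × P(E) / P(E|H)
     = 0.8429 × 0.5714 / 0.7625
     = 0.48163306 / 0.7625
     = 0.6316


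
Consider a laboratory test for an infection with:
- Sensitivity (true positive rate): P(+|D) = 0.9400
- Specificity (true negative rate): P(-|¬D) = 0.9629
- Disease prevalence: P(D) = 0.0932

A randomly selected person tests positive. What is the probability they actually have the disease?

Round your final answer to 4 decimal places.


Let D = has disease, + = positive test

Given:
- P(D) = 0.0932 (prevalence)
- P(+|D) = 0.9400 (sensitivity)
- P(-|¬D) = 0.9629 (specificity)
- P(+|¬D) = 0.0371 (false positive rate = 1 - specificity)

Step 1: Find P(+)
P(+) = P(+|D)P(D) + P(+|¬D)P(¬D)
     = 0.9400 × 0.0932 + 0.0371 × 0.9068
     = 0.08760800 + 0.03364228
     = 0.12125028

Step 2: Apply Bayes' theorem for P(D|+)
P(D|+) = P(+|D)P(D) / P(+)
       = 0.08760800 / 0.12125028
       = 0.7225


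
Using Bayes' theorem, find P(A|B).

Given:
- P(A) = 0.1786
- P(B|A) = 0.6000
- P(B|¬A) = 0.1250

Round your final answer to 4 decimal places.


Bayes' theorem: P(A|B) = P(B|A) × P(A) / P(B)

Step 1: Calculate P(B) using law of total probability
P(B) = P(B|A)P(A) + P(B|¬A)P(¬A)
     = 0.6000 × 0.1786 + 0.1250 × 0.8214
     = 0.10716000 + 0.10267500
     = 0.20983500

Step 2: Apply Bayes' theorem
P(A|B) = P(B|A) × P(A) / P(B)
       = 0.10716000 / 0.20983500
       = 0.5107


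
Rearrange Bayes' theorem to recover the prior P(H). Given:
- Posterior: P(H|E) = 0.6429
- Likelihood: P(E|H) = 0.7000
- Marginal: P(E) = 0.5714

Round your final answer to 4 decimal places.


From Bayes' theorem: P(H|E) = P(E|H) × P(H) / P(E)

Rearranging for P(H):
P(H) = P(H|E) × P(E) / P(E|H)
     = 0.6429 × 0.5714 / 0.7000
     = 0.36735306 / 0.7000
     = 0.5248


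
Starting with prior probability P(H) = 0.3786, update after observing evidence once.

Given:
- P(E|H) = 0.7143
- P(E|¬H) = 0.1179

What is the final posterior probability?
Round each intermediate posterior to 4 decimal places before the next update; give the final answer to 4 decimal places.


Sequential Bayesian updating:

Initial prior: P(H) = 0.3786

Update 1:
  P(E) = 0.7143 × 0.3786 + 0.1179 × 0.6214 = 0.27043398 + 0.07326306 = 0.34369704
  P(H|E) = 0.27043398 / 0.34369704 = 0.7868

Final posterior: 0.7868


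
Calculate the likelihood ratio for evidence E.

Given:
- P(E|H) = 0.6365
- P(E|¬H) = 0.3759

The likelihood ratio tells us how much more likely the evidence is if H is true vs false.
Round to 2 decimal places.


Likelihood Ratio (LR) = P(E|H) / P(E|¬H)

LR = 0.6365 / 0.3759
   = 1.69

The evidence is 1.69 times more likely if H is true than if H is false.
Because LR exceeds 1, E is evidence for H.


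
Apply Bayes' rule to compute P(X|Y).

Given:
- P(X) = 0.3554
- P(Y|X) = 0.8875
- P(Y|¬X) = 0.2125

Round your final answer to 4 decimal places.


Bayes' theorem: P(X|Y) = P(Y|X) × P(X) / P(Y)

Step 1: Calculate P(Y) using law of total probability
P(Y) = P(Y|X)P(X) + P(Y|¬X)P(¬X)
     = 0.8875 × 0.3554 + 0.2125 × 0.6446
     = 0.31541750 + 0.13697750
     = 0.45239500

Step 2: Apply Bayes' theorem
P(X|Y) = P(Y|X) × P(X) / P(Y)
       = 0.31541750 / 0.45239500
       = 0.6972


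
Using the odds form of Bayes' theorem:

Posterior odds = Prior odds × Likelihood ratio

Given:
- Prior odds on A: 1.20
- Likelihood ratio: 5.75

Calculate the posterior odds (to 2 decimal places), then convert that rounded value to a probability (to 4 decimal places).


Step 1: Calculate posterior odds
Posterior odds = Prior odds × LR
               = 1.20 × 5.75
               = 6.90

Step 2: Convert to probability
P(A|E) = Posterior odds / (1 + Posterior odds)
       = 6.90 / (1 + 6.90)
       = 6.90 / 7.90
       = 0.8734

The evidence increased P(A) from 0.5455 to 0.8734.


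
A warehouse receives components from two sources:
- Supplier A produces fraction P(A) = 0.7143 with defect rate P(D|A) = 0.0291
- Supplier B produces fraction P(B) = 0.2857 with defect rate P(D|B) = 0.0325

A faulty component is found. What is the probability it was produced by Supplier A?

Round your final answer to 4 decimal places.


Let A = from Supplier A, D = faulty

Given:
- P(A) = 0.7143, P(B) = 0.2857
- P(D|A) = 0.0291, P(D|B) = 0.0325

Step 1: Find P(D)
P(D) = P(D|A)P(A) + P(D|B)P(B)
     = 0.0291 × 0.7143 + 0.0325 × 0.2857
     = 0.02078613 + 0.00928525
     = 0.03007138

Step 2: Apply Bayes' theorem
P(A|D) = P(D|A)P(A) / P(D)
       = 0.02078613 / 0.03007138
       = 0.6912


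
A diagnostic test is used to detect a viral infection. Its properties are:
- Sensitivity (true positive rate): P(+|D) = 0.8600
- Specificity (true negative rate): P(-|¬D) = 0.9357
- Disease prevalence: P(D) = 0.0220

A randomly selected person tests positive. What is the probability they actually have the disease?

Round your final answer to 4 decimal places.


Let D = has disease, + = positive test

Given:
- P(D) = 0.0220 (prevalence)
- P(+|D) = 0.8600 (sensitivity)
- P(-|¬D) = 0.9357 (specificity)
- P(+|¬D) = 0.0643 (false positive rate = 1 - specificity)

Step 1: Find P(+)
P(+) = P(+|D)P(D) + P(+|¬D)P(¬D)
     = 0.8600 × 0.0220 + 0.0643 × 0.9780
     = 0.01892000 + 0.06288540
     = 0.08180540

Step 2: Apply Bayes' theorem for P(D|+)
P(D|+) = P(+|D)P(D) / P(+)
       = 0.01892000 / 0.08180540
       = 0.2313


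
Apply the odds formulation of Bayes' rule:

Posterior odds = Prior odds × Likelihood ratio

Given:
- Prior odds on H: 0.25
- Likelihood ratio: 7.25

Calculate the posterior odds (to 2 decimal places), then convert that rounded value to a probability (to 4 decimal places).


Step 1: Calculate posterior odds
Posterior odds = Prior odds × LR
               = 0.25 × 7.25
               = 1.81

Step 2: Convert to probability
P(H|E) = Posterior odds / (1 + Posterior odds)
       = 1.81 / (1 + 1.81)
       = 1.81 / 2.81
       = 0.6441

The evidence increased P(H) from 0.2000 to 0.6441.


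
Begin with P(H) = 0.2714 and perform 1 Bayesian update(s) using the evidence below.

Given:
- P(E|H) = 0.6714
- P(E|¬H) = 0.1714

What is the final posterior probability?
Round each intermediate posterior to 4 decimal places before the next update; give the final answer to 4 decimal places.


Sequential Bayesian updating:

Initial prior: P(H) = 0.2714

Update 1:
  P(E) = 0.6714 × 0.2714 + 0.1714 × 0.7286 = 0.18221796 + 0.12488204 = 0.30710000
  P(H|E) = 0.18221796 / 0.30710000 = 0.5934

Final posterior: 0.5934


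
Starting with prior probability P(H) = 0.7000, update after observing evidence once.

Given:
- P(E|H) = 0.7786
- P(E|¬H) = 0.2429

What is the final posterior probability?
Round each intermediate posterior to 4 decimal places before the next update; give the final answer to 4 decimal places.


Sequential Bayesian updating:

Initial prior: P(H) = 0.7000

Update 1:
  P(E) = 0.7786 × 0.7000 + 0.2429 × 0.3000 = 0.54502000 + 0.07287000 = 0.61789000
  P(H|E) = 0.54502000 / 0.61789000 = 0.8821

Final posterior: 0.8821


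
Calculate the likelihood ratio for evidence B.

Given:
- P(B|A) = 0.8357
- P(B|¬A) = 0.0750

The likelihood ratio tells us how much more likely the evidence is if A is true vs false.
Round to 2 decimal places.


Likelihood Ratio (LR) = P(B|A) / P(B|¬A)

LR = 0.8357 / 0.0750
   = 11.14

The evidence is 11.14 times more likely if A is true than if A is false.
Since LR > 1, the evidence supports A over ¬A.


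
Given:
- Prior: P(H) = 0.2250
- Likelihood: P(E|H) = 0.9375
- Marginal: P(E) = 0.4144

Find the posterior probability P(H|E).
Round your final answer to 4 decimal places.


Using Bayes' theorem:

P(H|E) = P(E|H) × P(H) / P(E)
       = 0.9375 × 0.2250 / 0.4144
       = 0.21093750 / 0.4144
       = 0.5090

The evidence strengthens our belief in H.
Prior: 0.2250 → Posterior: 0.5090


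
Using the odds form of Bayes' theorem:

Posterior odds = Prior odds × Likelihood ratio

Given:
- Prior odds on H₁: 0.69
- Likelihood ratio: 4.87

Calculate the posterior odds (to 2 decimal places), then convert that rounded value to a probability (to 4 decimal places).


Step 1: Calculate posterior odds
Posterior odds = Prior odds × LR
               = 0.69 × 4.87
               = 3.36

Step 2: Convert to probability
P(H₁|E) = Posterior odds / (1 + Posterior odds)
       = 3.36 / (1 + 3.36)
       = 3.36 / 4.36
       = 0.7706

The evidence increased P(H₁) from 0.4083 to 0.7706.


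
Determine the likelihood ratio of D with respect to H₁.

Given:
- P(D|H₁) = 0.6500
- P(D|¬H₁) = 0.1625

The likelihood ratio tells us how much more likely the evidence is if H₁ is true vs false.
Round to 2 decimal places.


Likelihood Ratio (LR) = P(D|H₁) / P(D|¬H₁)

LR = 0.6500 / 0.1625
   = 4.00

The evidence is 4.00 times more likely if H₁ is true than if H₁ is false.
Since LR > 1, the evidence supports H₁ over ¬H₁.


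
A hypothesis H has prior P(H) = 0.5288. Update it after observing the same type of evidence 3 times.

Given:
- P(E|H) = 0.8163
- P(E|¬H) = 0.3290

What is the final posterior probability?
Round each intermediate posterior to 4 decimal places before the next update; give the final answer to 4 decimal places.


Sequential Bayesian updating:

Initial prior: P(H) = 0.5288

Update 1:
  P(E) = 0.8163 × 0.5288 + 0.3290 × 0.4712 = 0.43165944 + 0.15502480 = 0.58668424
  P(H|E) = 0.43165944 / 0.58668424 = 0.7358

Update 2:
  P(E) = 0.8163 × 0.7358 + 0.3290 × 0.2642 = 0.60063354 + 0.08692180 = 0.68755534
  P(H|E) = 0.60063354 / 0.68755534 = 0.8736

Update 3:
  P(E) = 0.8163 × 0.8736 + 0.3290 × 0.1264 = 0.71311968 + 0.04158560 = 0.75470528
  P(H|E) = 0.71311968 / 0.75470528 = 0.9449

Final posterior: 0.9449


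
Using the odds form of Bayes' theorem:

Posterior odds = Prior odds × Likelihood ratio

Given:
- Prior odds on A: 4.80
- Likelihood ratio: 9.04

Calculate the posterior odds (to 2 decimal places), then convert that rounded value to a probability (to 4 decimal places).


Step 1: Calculate posterior odds
Posterior odds = Prior odds × LR
               = 4.80 × 9.04
               = 43.39

Step 2: Convert to probability
P(A|E) = Posterior odds / (1 + Posterior odds)
       = 43.39 / (1 + 43.39)
       = 43.39 / 44.39
       = 0.9775

The evidence increased P(A) from 0.8276 to 0.9775.


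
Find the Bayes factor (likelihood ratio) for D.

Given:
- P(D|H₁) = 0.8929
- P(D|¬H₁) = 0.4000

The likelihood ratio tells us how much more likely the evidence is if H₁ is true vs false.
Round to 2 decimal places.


Likelihood Ratio (LR) = P(D|H₁) / P(D|¬H₁)

LR = 0.8929 / 0.4000
   = 2.23

The evidence is 2.23 times more likely if H₁ is true than if H₁ is false.
LR > 1, so observing D raises the odds in favor of H₁.


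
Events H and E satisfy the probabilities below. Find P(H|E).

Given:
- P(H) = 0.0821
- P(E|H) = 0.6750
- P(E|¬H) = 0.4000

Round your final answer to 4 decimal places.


Bayes' theorem: P(H|E) = P(E|H) × P(H) / P(E)

Step 1: Calculate P(E) using law of total probability
P(E) = P(E|H)P(H) + P(E|¬H)P(¬H)
     = 0.6750 × 0.0821 + 0.4000 × 0.9179
     = 0.05541750 + 0.36716000
     = 0.42257750

Step 2: Apply Bayes' theorem
P(H|E) = P(E|H) × P(H) / P(E)
       = 0.05541750 / 0.42257750
       = 0.1311


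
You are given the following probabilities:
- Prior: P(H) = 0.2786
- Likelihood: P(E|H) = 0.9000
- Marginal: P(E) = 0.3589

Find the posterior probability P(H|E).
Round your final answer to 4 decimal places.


Using Bayes' theorem:

P(H|E) = P(E|H) × P(H) / P(E)
       = 0.9000 × 0.2786 / 0.3589
       = 0.25074000 / 0.3589
       = 0.6986

The evidence strengthens our belief in H.
Prior: 0.2786 → Posterior: 0.6986


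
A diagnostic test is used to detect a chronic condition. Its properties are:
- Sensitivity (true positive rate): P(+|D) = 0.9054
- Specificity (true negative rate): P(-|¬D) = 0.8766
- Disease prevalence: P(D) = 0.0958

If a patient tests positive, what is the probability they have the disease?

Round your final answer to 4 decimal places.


Let D = has disease, + = positive test

Given:
- P(D) = 0.0958 (prevalence)
- P(+|D) = 0.9054 (sensitivity)
- P(-|¬D) = 0.8766 (specificity)
- P(+|¬D) = 0.1234 (false positive rate = 1 - specificity)

Step 1: Find P(+)
P(+) = P(+|D)P(D) + P(+|¬D)P(¬D)
     = 0.9054 × 0.0958 + 0.1234 × 0.9042
     = 0.08673732 + 0.11157828
     = 0.19831560

Step 2: Apply Bayes' theorem for P(D|+)
P(D|+) = P(+|D)P(D) / P(+)
       = 0.08673732 / 0.19831560
       = 0.4374


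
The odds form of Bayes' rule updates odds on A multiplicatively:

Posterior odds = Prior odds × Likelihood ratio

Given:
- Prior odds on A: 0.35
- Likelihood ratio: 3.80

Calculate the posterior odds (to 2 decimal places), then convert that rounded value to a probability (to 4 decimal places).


Step 1: Calculate posterior odds
Posterior odds = Prior odds × LR
               = 0.35 × 3.80
               = 1.33

Step 2: Convert to probability
P(A|E) = Posterior odds / (1 + Posterior odds)
       = 1.33 / (1 + 1.33)
       = 1.33 / 2.33
       = 0.5708

The evidence increased P(A) from 0.2593 to 0.5708.


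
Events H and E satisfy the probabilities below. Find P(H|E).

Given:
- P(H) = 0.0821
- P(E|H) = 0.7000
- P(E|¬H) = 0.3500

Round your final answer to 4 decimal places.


Bayes' theorem: P(H|E) = P(E|H) × P(H) / P(E)

Step 1: Calculate P(E) using law of total probability
P(E) = P(E|H)P(H) + P(E|¬H)P(¬H)
     = 0.7000 × 0.0821 + 0.3500 × 0.9179
     = 0.05747000 + 0.32126500
     = 0.37873500

Step 2: Apply Bayes' theorem
P(H|E) = P(E|H) × P(H) / P(E)
       = 0.05747000 / 0.37873500
       = 0.1517


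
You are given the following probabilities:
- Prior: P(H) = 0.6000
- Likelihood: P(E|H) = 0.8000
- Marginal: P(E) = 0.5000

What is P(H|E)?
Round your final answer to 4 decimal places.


Using Bayes' theorem:

P(H|E) = P(E|H) × P(H) / P(E)
       = 0.8000 × 0.6000 / 0.5000
       = 0.48000000 / 0.5000
       = 0.9600

The evidence strengthens our belief in H.
Prior: 0.6000 → Posterior: 0.9600


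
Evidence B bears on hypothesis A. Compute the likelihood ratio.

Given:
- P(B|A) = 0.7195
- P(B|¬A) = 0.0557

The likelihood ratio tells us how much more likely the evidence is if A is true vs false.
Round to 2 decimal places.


Likelihood Ratio (LR) = P(B|A) / P(B|¬A)

LR = 0.7195 / 0.0557
   = 12.92

The evidence is 12.92 times more likely if A is true than if A is false.
Since LR > 1, the evidence supports A over ¬A.


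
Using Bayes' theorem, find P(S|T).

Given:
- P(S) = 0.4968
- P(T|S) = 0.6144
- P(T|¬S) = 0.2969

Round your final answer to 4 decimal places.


Bayes' theorem: P(S|T) = P(T|S) × P(S) / P(T)

Step 1: Calculate P(T) using law of total probability
P(T) = P(T|S)P(S) + P(T|¬S)P(¬S)
     = 0.6144 × 0.4968 + 0.2969 × 0.5032
     = 0.30523392 + 0.14940008
     = 0.45463400

Step 2: Apply Bayes' theorem
P(S|T) = P(T|S) × P(S) / P(T)
       = 0.30523392 / 0.45463400
       = 0.6714


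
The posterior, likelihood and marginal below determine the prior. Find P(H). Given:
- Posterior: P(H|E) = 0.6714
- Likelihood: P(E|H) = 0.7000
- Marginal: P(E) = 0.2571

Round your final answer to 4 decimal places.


From Bayes' theorem: P(H|E) = P(E|H) × P(H) / P(E)

Rearranging for P(H):
P(H) = P(H|E) × P(E) / P(E|H)
     = 0.6714 × 0.2571 / 0.7000
     = 0.17261694 / 0.7000
     = 0.2466


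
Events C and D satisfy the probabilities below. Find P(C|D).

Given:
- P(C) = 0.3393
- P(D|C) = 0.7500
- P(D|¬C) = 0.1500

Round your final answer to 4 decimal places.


Bayes' theorem: P(C|D) = P(D|C) × P(C) / P(D)

Step 1: Calculate P(D) using law of total probability
P(D) = P(D|C)P(C) + P(D|¬C)P(¬C)
     = 0.7500 × 0.3393 + 0.1500 × 0.6607
     = 0.25447500 + 0.09910500
     = 0.35358000

Step 2: Apply Bayes' theorem
P(C|D) = P(D|C) × P(C) / P(D)
       = 0.25447500 / 0.35358000
       = 0.7197


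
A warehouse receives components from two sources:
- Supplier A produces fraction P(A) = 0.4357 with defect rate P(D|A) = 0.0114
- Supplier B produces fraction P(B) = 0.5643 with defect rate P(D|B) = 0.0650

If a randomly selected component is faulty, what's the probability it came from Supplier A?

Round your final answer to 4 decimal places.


Let A = from Supplier A, D = faulty

Given:
- P(A) = 0.4357, P(B) = 0.5643
- P(D|A) = 0.0114, P(D|B) = 0.0650

Step 1: Find P(D)
P(D) = P(D|A)P(A) + P(D|B)P(B)
     = 0.0114 × 0.4357 + 0.0650 × 0.5643
     = 0.00496698 + 0.03667950
     = 0.04164648

Step 2: Apply Bayes' theorem
P(A|D) = P(D|A)P(A) / P(D)
       = 0.00496698 / 0.04164648
       = 0.1193


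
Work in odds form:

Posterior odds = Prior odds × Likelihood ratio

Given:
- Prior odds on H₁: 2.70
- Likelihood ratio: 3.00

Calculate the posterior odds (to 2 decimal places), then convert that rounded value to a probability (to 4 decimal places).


Step 1: Calculate posterior odds
Posterior odds = Prior odds × LR
               = 2.70 × 3.00
               = 8.10

Step 2: Convert to probability
P(H₁|E) = Posterior odds / (1 + Posterior odds)
       = 8.10 / (1 + 8.10)
       = 8.10 / 9.10
       = 0.8901

The evidence increased P(H₁) from 0.7297 to 0.8901.


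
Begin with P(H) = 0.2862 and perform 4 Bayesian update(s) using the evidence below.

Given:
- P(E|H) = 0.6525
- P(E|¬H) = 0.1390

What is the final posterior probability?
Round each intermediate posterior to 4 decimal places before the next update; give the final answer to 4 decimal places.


Sequential Bayesian updating:

Initial prior: P(H) = 0.2862

Update 1:
  P(E) = 0.6525 × 0.2862 + 0.1390 × 0.7138 = 0.18674550 + 0.09921820 = 0.28596370
  P(H|E) = 0.18674550 / 0.28596370 = 0.6530

Update 2:
  P(E) = 0.6525 × 0.6530 + 0.1390 × 0.3470 = 0.42608250 + 0.04823300 = 0.47431550
  P(H|E) = 0.42608250 / 0.47431550 = 0.8983

Update 3:
  P(E) = 0.6525 × 0.8983 + 0.1390 × 0.1017 = 0.58614075 + 0.01413630 = 0.60027705
  P(H|E) = 0.58614075 / 0.60027705 = 0.9765

Update 4:
  P(E) = 0.6525 × 0.9765 + 0.1390 × 0.0235 = 0.63716625 + 0.00326650 = 0.64043275
  P(H|E) = 0.63716625 / 0.64043275 = 0.9949

Final posterior: 0.9949


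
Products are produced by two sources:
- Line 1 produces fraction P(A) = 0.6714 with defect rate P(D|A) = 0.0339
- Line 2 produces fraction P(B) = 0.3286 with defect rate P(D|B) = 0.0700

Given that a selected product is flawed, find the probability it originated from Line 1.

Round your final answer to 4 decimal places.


Let A = from Line 1, D = flawed

Given:
- P(A) = 0.6714, P(B) = 0.3286
- P(D|A) = 0.0339, P(D|B) = 0.0700

Step 1: Find P(D)
P(D) = P(D|A)P(A) + P(D|B)P(B)
     = 0.0339 × 0.6714 + 0.0700 × 0.3286
     = 0.02276046 + 0.02300200
     = 0.04576246

Step 2: Apply Bayes' theorem
P(A|D) = P(D|A)P(A) / P(D)
       = 0.02276046 / 0.04576246
       = 0.4974


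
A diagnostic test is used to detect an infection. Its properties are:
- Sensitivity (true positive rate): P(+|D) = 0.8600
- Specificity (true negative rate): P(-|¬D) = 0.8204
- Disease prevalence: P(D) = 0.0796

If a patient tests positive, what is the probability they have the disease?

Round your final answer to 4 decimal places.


Let D = has disease, + = positive test

Given:
- P(D) = 0.0796 (prevalence)
- P(+|D) = 0.8600 (sensitivity)
- P(-|¬D) = 0.8204 (specificity)
- P(+|¬D) = 0.1796 (false positive rate = 1 - specificity)

Step 1: Find P(+)
P(+) = P(+|D)P(D) + P(+|¬D)P(¬D)
     = 0.8600 × 0.0796 + 0.1796 × 0.9204
     = 0.06845600 + 0.16530384
     = 0.23375984

Step 2: Apply Bayes' theorem for P(D|+)
P(D|+) = P(+|D)P(D) / P(+)
       = 0.06845600 / 0.23375984
       = 0.2928


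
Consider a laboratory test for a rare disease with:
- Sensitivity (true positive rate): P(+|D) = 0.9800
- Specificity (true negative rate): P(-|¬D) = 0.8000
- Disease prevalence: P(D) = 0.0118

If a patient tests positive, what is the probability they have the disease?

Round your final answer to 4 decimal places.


Let D = has disease, + = positive test

Given:
- P(D) = 0.0118 (prevalence)
- P(+|D) = 0.9800 (sensitivity)
- P(-|¬D) = 0.8000 (specificity)
- P(+|¬D) = 0.2000 (false positive rate = 1 - specificity)

Step 1: Find P(+)
P(+) = P(+|D)P(D) + P(+|¬D)P(¬D)
     = 0.9800 × 0.0118 + 0.2000 × 0.9882
     = 0.01156400 + 0.19764000
     = 0.20920400

Step 2: Apply Bayes' theorem for P(D|+)
P(D|+) = P(+|D)P(D) / P(+)
       = 0.01156400 / 0.20920400
       = 0.0553


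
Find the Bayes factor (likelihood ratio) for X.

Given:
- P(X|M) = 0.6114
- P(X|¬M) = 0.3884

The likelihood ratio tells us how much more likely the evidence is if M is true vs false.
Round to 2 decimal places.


Likelihood Ratio (LR) = P(X|M) / P(X|¬M)

LR = 0.6114 / 0.3884
   = 1.57

The evidence is 1.57 times more likely if M is true than if M is false.
Since LR > 1, the evidence supports M over ¬M.


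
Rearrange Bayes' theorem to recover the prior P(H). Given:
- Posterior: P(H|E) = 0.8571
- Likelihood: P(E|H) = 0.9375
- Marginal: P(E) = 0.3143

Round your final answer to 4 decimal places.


From Bayes' theorem: P(H|E) = P(E|H) × P(H) / P(E)

Rearranging for P(H):
P(H) = P(H|E) × P(E) / P(E|H)
     = 0.8571 × 0.3143 / 0.9375
     = 0.26938653 / 0.9375
     = 0.2873


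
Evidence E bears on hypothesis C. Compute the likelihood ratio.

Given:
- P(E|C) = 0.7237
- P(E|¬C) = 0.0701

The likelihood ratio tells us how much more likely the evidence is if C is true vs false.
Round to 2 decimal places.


Likelihood Ratio (LR) = P(E|C) / P(E|¬C)

LR = 0.7237 / 0.0701
   = 10.32

The evidence is 10.32 times more likely if C is true than if C is false.
LR > 1, so observing E raises the odds in favor of C.


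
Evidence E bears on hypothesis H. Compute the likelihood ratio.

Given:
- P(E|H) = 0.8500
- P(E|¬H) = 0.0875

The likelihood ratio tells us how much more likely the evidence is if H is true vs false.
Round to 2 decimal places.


Likelihood Ratio (LR) = P(E|H) / P(E|¬H)

LR = 0.8500 / 0.0875
   = 9.71

The evidence is 9.71 times more likely if H is true than if H is false.
LR > 1, so observing E raises the odds in favor of H.


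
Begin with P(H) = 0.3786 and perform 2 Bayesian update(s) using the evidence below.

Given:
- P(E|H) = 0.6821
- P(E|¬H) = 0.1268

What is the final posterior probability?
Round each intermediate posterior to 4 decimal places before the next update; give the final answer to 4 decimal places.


Sequential Bayesian updating:

Initial prior: P(H) = 0.3786

Update 1:
  P(E) = 0.6821 × 0.3786 + 0.1268 × 0.6214 = 0.25824306 + 0.07879352 = 0.33703658
  P(H|E) = 0.25824306 / 0.33703658 = 0.7662

Update 2:
  P(E) = 0.6821 × 0.7662 + 0.1268 × 0.2338 = 0.52262502 + 0.02964584 = 0.55227086
  P(H|E) = 0.52262502 / 0.55227086 = 0.9463

Final posterior: 0.9463


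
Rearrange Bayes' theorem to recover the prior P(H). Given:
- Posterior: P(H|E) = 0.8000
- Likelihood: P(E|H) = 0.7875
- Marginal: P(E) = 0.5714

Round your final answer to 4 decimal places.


From Bayes' theorem: P(H|E) = P(E|H) × P(H) / P(E)

Rearranging for P(H):
P(H) = P(H|E) × P(E) / P(E|H)
     = 0.8000 × 0.5714 / 0.7875
     = 0.45712000 / 0.7875
     = 0.5805


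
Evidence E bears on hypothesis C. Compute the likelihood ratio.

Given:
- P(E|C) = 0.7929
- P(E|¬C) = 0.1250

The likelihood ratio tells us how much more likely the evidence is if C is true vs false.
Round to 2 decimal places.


Likelihood Ratio (LR) = P(E|C) / P(E|¬C)

LR = 0.7929 / 0.1250
   = 6.34

The evidence is 6.34 times more likely if C is true than if C is false.
LR > 1, so observing E raises the odds in favor of C.


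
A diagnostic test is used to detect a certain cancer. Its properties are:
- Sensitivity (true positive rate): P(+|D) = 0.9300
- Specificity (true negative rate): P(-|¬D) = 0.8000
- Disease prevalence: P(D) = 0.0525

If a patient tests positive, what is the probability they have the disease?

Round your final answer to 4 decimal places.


Let D = has disease, + = positive test

Given:
- P(D) = 0.0525 (prevalence)
- P(+|D) = 0.9300 (sensitivity)
- P(-|¬D) = 0.8000 (specificity)
- P(+|¬D) = 0.2000 (false positive rate = 1 - specificity)

Step 1: Find P(+)
P(+) = P(+|D)P(D) + P(+|¬D)P(¬D)
     = 0.9300 × 0.0525 + 0.2000 × 0.9475
     = 0.04882500 + 0.18950000
     = 0.23832500

Step 2: Apply Bayes' theorem for P(D|+)
P(D|+) = P(+|D)P(D) / P(+)
       = 0.04882500 / 0.23832500
       = 0.2049


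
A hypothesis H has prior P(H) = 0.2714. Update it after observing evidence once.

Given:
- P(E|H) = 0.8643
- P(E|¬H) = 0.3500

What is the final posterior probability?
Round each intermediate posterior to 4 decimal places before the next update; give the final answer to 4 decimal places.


Sequential Bayesian updating:

Initial prior: P(H) = 0.2714

Update 1:
  P(E) = 0.8643 × 0.2714 + 0.3500 × 0.7286 = 0.23457102 + 0.25501000 = 0.48958102
  P(H|E) = 0.23457102 / 0.48958102 = 0.4791

Final posterior: 0.4791


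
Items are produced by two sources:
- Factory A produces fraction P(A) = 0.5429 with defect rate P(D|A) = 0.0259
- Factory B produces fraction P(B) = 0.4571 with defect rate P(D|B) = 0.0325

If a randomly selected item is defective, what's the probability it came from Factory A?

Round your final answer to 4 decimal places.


Let A = from Factory A, D = defective

Given:
- P(A) = 0.5429, P(B) = 0.4571
- P(D|A) = 0.0259, P(D|B) = 0.0325

Step 1: Find P(D)
P(D) = P(D|A)P(A) + P(D|B)P(B)
     = 0.0259 × 0.5429 + 0.0325 × 0.4571
     = 0.01406111 + 0.01485575
     = 0.02891686

Step 2: Apply Bayes' theorem
P(A|D) = P(D|A)P(A) / P(D)
       = 0.01406111 / 0.02891686
       = 0.4863


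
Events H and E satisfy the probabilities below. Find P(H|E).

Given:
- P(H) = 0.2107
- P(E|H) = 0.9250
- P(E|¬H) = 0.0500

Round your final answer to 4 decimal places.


Bayes' theorem: P(H|E) = P(E|H) × P(H) / P(E)

Step 1: Calculate P(E) using law of total probability
P(E) = P(E|H)P(H) + P(E|¬H)P(¬H)
     = 0.9250 × 0.2107 + 0.0500 × 0.7893
     = 0.19489750 + 0.03946500
     = 0.23436250

Step 2: Apply Bayes' theorem
P(H|E) = P(E|H) × P(H) / P(E)
       = 0.19489750 / 0.23436250
       = 0.8316


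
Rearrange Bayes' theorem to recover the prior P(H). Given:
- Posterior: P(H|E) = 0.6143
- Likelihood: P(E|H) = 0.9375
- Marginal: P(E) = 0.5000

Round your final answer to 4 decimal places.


From Bayes' theorem: P(H|E) = P(E|H) × P(H) / P(E)

Rearranging for P(H):
P(H) = P(H|E) × P(E) / P(E|H)
     = 0.6143 × 0.5000 / 0.9375
     = 0.30715000 / 0.9375
     = 0.3276


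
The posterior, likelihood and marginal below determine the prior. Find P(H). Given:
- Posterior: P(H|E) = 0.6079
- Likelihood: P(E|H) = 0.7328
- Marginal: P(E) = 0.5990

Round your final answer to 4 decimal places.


From Bayes' theorem: P(H|E) = P(E|H) × P(H) / P(E)

Rearranging for P(H):
P(H) = P(H|E) × P(E) / P(E|H)
     = 0.6079 × 0.5990 / 0.7328
     = 0.36413210 / 0.7328
     = 0.4969


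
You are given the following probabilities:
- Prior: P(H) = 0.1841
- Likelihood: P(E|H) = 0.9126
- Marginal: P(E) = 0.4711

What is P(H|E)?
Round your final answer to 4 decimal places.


Using Bayes' theorem:

P(H|E) = P(E|H) × P(H) / P(E)
       = 0.9126 × 0.1841 / 0.4711
       = 0.16800966 / 0.4711
       = 0.3566

The evidence strengthens our belief in H.
Prior: 0.1841 → Posterior: 0.3566


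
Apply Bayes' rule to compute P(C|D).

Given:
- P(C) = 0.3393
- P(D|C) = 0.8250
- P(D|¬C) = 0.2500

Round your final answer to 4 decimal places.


Bayes' theorem: P(C|D) = P(D|C) × P(C) / P(D)

Step 1: Calculate P(D) using law of total probability
P(D) = P(D|C)P(C) + P(D|¬C)P(¬C)
     = 0.8250 × 0.3393 + 0.2500 × 0.6607
     = 0.27992250 + 0.16517500
     = 0.44509750

Step 2: Apply Bayes' theorem
P(C|D) = P(D|C) × P(C) / P(D)
       = 0.27992250 / 0.44509750
       = 0.6289


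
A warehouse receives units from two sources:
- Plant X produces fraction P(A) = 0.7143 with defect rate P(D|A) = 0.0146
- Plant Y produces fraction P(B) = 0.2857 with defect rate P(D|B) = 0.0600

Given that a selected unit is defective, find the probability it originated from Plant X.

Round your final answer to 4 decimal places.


Let A = from Plant X, D = defective

Given:
- P(A) = 0.7143, P(B) = 0.2857
- P(D|A) = 0.0146, P(D|B) = 0.0600

Step 1: Find P(D)
P(D) = P(D|A)P(A) + P(D|B)P(B)
     = 0.0146 × 0.7143 + 0.0600 × 0.2857
     = 0.01042878 + 0.01714200
     = 0.02757078

Step 2: Apply Bayes' theorem
P(A|D) = P(D|A)P(A) / P(D)
       = 0.01042878 / 0.02757078
       = 0.3783


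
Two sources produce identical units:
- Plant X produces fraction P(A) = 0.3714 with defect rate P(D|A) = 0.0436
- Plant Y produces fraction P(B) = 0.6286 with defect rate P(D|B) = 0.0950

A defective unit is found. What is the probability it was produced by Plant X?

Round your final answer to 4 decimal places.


Let A = from Plant X, D = defective

Given:
- P(A) = 0.3714, P(B) = 0.6286
- P(D|A) = 0.0436, P(D|B) = 0.0950

Step 1: Find P(D)
P(D) = P(D|A)P(A) + P(D|B)P(B)
     = 0.0436 × 0.3714 + 0.0950 × 0.6286
     = 0.01619304 + 0.05971700
     = 0.07591004

Step 2: Apply Bayes' theorem
P(A|D) = P(D|A)P(A) / P(D)
       = 0.01619304 / 0.07591004
       = 0.2133


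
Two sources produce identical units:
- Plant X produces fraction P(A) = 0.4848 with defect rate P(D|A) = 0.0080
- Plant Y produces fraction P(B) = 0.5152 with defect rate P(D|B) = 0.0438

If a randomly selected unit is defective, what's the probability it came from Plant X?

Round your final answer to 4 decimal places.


Let A = from Plant X, D = defective

Given:
- P(A) = 0.4848, P(B) = 0.5152
- P(D|A) = 0.0080, P(D|B) = 0.0438

Step 1: Find P(D)
P(D) = P(D|A)P(A) + P(D|B)P(B)
     = 0.0080 × 0.4848 + 0.0438 × 0.5152
     = 0.00387840 + 0.02256576
     = 0.02644416

Step 2: Apply Bayes' theorem
P(A|D) = P(D|A)P(A) / P(D)
       = 0.00387840 / 0.02644416
       = 0.1467


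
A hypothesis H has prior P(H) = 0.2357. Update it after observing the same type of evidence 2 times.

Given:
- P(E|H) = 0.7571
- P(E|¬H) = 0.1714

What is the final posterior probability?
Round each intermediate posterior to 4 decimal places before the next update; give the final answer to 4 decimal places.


Sequential Bayesian updating:

Initial prior: P(H) = 0.2357

Update 1:
  P(E) = 0.7571 × 0.2357 + 0.1714 × 0.7643 = 0.17844847 + 0.13100102 = 0.30944949
  P(H|E) = 0.17844847 / 0.30944949 = 0.5767

Update 2:
  P(E) = 0.7571 × 0.5767 + 0.1714 × 0.4233 = 0.43661957 + 0.07255362 = 0.50917319
  P(H|E) = 0.43661957 / 0.50917319 = 0.8575

Final posterior: 0.8575


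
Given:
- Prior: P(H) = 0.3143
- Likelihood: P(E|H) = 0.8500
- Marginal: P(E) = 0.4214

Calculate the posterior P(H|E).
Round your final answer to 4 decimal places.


Using Bayes' theorem:

P(H|E) = P(E|H) × P(H) / P(E)
       = 0.8500 × 0.3143 / 0.4214
       = 0.26715500 / 0.4214
       = 0.6340

The evidence strengthens our belief in H.
Prior: 0.3143 → Posterior: 0.6340


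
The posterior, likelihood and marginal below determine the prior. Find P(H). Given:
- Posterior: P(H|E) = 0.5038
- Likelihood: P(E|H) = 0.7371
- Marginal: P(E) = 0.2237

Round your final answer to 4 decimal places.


From Bayes' theorem: P(H|E) = P(E|H) × P(H) / P(E)

Rearranging for P(H):
P(H) = P(H|E) × P(E) / P(E|H)
     = 0.5038 × 0.2237 / 0.7371
     = 0.11270006 / 0.7371
     = 0.1529


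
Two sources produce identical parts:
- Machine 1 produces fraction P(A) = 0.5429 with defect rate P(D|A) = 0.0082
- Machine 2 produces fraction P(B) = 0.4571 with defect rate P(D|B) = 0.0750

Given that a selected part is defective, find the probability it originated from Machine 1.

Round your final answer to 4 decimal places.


Let A = from Machine 1, D = defective

Given:
- P(A) = 0.5429, P(B) = 0.4571
- P(D|A) = 0.0082, P(D|B) = 0.0750

Step 1: Find P(D)
P(D) = P(D|A)P(A) + P(D|B)P(B)
     = 0.0082 × 0.5429 + 0.0750 × 0.4571
     = 0.00445178 + 0.03428250
     = 0.03873428

Step 2: Apply Bayes' theorem
P(A|D) = P(D|A)P(A) / P(D)
       = 0.00445178 / 0.03873428
       = 0.1149


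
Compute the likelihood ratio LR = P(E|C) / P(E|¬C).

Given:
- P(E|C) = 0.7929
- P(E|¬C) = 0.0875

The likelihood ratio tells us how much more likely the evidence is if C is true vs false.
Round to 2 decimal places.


Likelihood Ratio (LR) = P(E|C) / P(E|¬C)

LR = 0.7929 / 0.0875
   = 9.06

The evidence is 9.06 times more likely if C is true than if C is false.
LR > 1, so observing E raises the odds in favor of C.


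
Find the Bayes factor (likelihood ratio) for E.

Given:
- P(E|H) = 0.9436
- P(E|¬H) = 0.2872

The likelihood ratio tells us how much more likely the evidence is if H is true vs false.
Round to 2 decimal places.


Likelihood Ratio (LR) = P(E|H) / P(E|¬H)

LR = 0.9436 / 0.2872
   = 3.29

The evidence is 3.29 times more likely if H is true than if H is false.
Because LR exceeds 1, E is evidence for H.


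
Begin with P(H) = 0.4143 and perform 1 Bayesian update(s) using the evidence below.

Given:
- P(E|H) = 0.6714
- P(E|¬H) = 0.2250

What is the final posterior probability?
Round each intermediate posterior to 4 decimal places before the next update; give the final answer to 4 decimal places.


Sequential Bayesian updating:

Initial prior: P(H) = 0.4143

Update 1:
  P(E) = 0.6714 × 0.4143 + 0.2250 × 0.5857 = 0.27816102 + 0.13178250 = 0.40994352
  P(H|E) = 0.27816102 / 0.40994352 = 0.6785

Final posterior: 0.6785


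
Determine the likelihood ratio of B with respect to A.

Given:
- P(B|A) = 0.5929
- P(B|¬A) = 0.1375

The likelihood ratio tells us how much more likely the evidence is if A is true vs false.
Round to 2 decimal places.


Likelihood Ratio (LR) = P(B|A) / P(B|¬A)

LR = 0.5929 / 0.1375
   = 4.31

The evidence is 4.31 times more likely if A is true than if A is false.
Since LR > 1, the evidence supports A over ¬A.


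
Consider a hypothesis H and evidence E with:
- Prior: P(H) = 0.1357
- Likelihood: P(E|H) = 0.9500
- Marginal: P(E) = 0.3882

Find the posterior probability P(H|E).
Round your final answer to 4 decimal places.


Using Bayes' theorem:

P(H|E) = P(E|H) × P(H) / P(E)
       = 0.9500 × 0.1357 / 0.3882
       = 0.12891500 / 0.3882
       = 0.3321

The evidence strengthens our belief in H.
Prior: 0.1357 → Posterior: 0.3321


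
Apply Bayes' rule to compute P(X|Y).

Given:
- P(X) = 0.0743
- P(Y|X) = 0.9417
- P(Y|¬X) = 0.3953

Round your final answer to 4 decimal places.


Bayes' theorem: P(X|Y) = P(Y|X) × P(X) / P(Y)

Step 1: Calculate P(Y) using law of total probability
P(Y) = P(Y|X)P(X) + P(Y|¬X)P(¬X)
     = 0.9417 × 0.0743 + 0.3953 × 0.9257
     = 0.06996831 + 0.36592921
     = 0.43589752

Step 2: Apply Bayes' theorem
P(X|Y) = P(Y|X) × P(X) / P(Y)
       = 0.06996831 / 0.43589752
       = 0.1605


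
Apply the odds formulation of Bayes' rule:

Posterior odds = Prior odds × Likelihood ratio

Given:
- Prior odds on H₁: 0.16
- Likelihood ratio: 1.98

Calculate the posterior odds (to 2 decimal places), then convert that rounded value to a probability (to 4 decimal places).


Step 1: Calculate posterior odds
Posterior odds = Prior odds × LR
               = 0.16 × 1.98
               = 0.32

Step 2: Convert to probability
P(H₁|E) = Posterior odds / (1 + Posterior odds)
       = 0.32 / (1 + 0.32)
       = 0.32 / 1.32
       = 0.2424

The evidence increased P(H₁) from 0.1379 to 0.2424.


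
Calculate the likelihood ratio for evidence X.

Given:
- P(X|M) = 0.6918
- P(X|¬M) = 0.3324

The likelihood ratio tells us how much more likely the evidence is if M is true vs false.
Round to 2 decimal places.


Likelihood Ratio (LR) = P(X|M) / P(X|¬M)

LR = 0.6918 / 0.3324
   = 2.08

The evidence is 2.08 times more likely if M is true than if M is false.
LR > 1, so observing X raises the odds in favor of M.


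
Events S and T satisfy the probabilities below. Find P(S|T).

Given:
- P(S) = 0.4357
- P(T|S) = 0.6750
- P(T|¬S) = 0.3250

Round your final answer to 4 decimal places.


Bayes' theorem: P(S|T) = P(T|S) × P(S) / P(T)

Step 1: Calculate P(T) using law of total probability
P(T) = P(T|S)P(S) + P(T|¬S)P(¬S)
     = 0.6750 × 0.4357 + 0.3250 × 0.5643
     = 0.29409750 + 0.18339750
     = 0.47749500

Step 2: Apply Bayes' theorem
P(S|T) = P(T|S) × P(S) / P(T)
       = 0.29409750 / 0.47749500
       = 0.6159


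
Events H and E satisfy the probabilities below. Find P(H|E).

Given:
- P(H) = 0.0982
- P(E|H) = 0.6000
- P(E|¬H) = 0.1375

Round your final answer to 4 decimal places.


Bayes' theorem: P(H|E) = P(E|H) × P(H) / P(E)

Step 1: Calculate P(E) using law of total probability
P(E) = P(E|H)P(H) + P(E|¬H)P(¬H)
     = 0.6000 × 0.0982 + 0.1375 × 0.9018
     = 0.05892000 + 0.12399750
     = 0.18291750

Step 2: Apply Bayes' theorem
P(H|E) = P(E|H) × P(H) / P(E)
       = 0.05892000 / 0.18291750
       = 0.3221


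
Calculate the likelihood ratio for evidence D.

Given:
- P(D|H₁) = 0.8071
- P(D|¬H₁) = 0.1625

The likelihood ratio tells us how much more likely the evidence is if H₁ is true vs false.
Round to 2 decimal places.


Likelihood Ratio (LR) = P(D|H₁) / P(D|¬H₁)

LR = 0.8071 / 0.1625
   = 4.97

The evidence is 4.97 times more likely if H₁ is true than if H₁ is false.
Because LR exceeds 1, D is evidence for H₁.
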